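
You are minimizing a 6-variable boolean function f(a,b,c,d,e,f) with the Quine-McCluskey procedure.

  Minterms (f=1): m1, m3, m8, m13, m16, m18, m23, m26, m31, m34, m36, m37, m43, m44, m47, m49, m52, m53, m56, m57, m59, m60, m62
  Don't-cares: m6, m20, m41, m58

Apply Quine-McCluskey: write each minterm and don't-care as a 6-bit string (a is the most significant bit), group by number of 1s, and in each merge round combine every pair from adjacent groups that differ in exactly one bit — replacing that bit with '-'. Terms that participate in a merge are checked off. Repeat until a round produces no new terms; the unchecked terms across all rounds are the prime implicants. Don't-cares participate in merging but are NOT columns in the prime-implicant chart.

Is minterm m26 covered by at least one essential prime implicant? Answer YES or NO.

size-2^0 implicants → 000001(✓)  000011(✓)  000110  001000  001101  010000(✓)  010010(✓)  010100(✓)  010111(✓)  011010(✓)  011111(✓)  100010  100100(✓)  100101(✓)  101001(✓)  101011(✓)  101100(✓)  101111(✓)  110001(✓)  110100(✓)  110101(✓)  111000(✓)  111001(✓)  111010(✓)  111011(✓)  111100(✓)  111110(✓)
size-2^1 implicants → -10100  -11010  0000-1  01-010  01-111  010-00  0100-0  1-0100(✓)  1-0101(✓)  1-1001(✓)  1-1011(✓)  1-1100(✓)  10-100(✓)  10010-(✓)  101-11  1010-1(✓)  11-001  11-100(✓)  110-01  11010-(✓)  111-00(✓)  111-10(✓)  1110-0(✓)  1110-1(✓)  11100-(✓)  11101-(✓)  1111-0(✓)
size-2^2 implicants → 1--100  1-010-  1-10-1  111--0  1110--
Unchecked terms (primes): -10100, -11010, 0000-1, 000110, 001000, 001101, 01-010, 01-111, 010-00, 0100-0, 1--100, 1-010-, 1-10-1, 100010, 101-11, 11-001, 110-01, 111--0, 1110--
Minterm coverage:
  m1 ⊆ 0000-1 [E]
  m3 ⊆ 0000-1 [E]
  m8 ⊆ 001000 [E]
  m13 ⊆ 001101 [E]
  m16 ⊆ 010-00,0100-0
  m18 ⊆ 01-010,0100-0
  m23 ⊆ 01-111 [E]
  m26 ⊆ -11010,01-010
  m31 ⊆ 01-111 [E]
  m34 ⊆ 100010 [E]
  m36 ⊆ 1--100,1-010-
  m37 ⊆ 1-010- [E]
  m43 ⊆ 1-10-1,101-11
  m44 ⊆ 1--100 [E]
  m47 ⊆ 101-11 [E]
  m49 ⊆ 11-001,110-01
  m52 ⊆ -10100,1--100,1-010-
  m53 ⊆ 1-010-,110-01
  m56 ⊆ 111--0,1110--
  m57 ⊆ 1-10-1,11-001,1110--
  m59 ⊆ 1-10-1,1110--
  m60 ⊆ 1--100,111--0
  m62 ⊆ 111--0 [E]
E = {0000-1, 001000, 001101, 01-111, 1--100, 1-010-, 100010, 101-11, 111--0}

NO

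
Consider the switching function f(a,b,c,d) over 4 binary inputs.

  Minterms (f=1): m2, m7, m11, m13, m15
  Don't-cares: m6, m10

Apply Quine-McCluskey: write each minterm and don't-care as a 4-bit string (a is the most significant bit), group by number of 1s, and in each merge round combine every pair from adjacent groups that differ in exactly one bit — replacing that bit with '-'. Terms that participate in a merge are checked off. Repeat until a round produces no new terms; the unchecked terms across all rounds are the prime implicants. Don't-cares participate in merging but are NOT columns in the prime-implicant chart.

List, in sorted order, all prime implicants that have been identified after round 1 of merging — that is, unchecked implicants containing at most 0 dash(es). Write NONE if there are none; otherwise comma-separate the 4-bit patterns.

NONE

Round 0: 0010✓ 0110✓ 0111✓ 1010✓ 1011✓ 1101✓ 1111✓
Round 1: -010 -111 0-10 011- 1-11 101- 11-1
PIs = {-010, -111, 0-10, 011-, 1-11, 101-, 11-1}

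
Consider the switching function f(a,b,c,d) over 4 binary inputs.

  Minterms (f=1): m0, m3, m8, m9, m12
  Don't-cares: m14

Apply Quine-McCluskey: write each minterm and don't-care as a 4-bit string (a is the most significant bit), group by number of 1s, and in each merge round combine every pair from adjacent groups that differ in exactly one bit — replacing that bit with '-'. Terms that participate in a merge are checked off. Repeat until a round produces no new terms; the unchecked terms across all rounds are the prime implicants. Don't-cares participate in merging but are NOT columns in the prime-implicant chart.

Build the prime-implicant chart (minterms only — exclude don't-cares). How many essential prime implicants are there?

[col 0] 0000*, 0011, 1000*, 1001*, 1100*, 1110*
[col 1] -000, 1-00, 100-, 11-0
Prime implicants: -000, 0011, 1-00, 100-, 11-0
PI chart (minterm → PIs covering it):
  0 | -000  (sole → essential)
  3 | 0011  (sole → essential)
  8 | -000,1-00,100-
  9 | 100-  (sole → essential)
  12 | 1-00,11-0
Essential prime implicants: -000, 0011, 100-

3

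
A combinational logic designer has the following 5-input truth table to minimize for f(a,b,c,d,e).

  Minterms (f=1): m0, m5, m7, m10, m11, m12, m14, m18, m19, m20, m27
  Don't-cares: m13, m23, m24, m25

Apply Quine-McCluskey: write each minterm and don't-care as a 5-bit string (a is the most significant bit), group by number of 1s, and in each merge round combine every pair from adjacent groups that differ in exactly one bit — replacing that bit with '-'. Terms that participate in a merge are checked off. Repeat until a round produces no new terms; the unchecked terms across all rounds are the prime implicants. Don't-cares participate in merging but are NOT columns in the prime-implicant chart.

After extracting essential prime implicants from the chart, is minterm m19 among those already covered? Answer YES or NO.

Round 0: 00000 00101✓ 00111✓ 01010✓ 01011✓ 01100✓ 01101✓ 01110✓ 10010✓ 10011✓ 10100 10111✓ 11000✓ 11001✓ 11011✓
Round 1: -0111 -1011 0-101 001-1 01-10 0101- 011-0 0110- 1-011 10-11 1001- 110-1 1100-
PIs = {-0111, -1011, 0-101, 00000, 001-1, 01-10, 0101-, 011-0, 0110-, 1-011, 10-11, 1001-, 10100, 110-1, 1100-}
Coverage chart:
  m0: 00000 ←essential
  m5: 0-101,001-1
  m7: -0111,001-1
  m10: 01-10,0101-
  m11: -1011,0101-
  m12: 011-0,0110-
  m14: 01-10,011-0
  m18: 1001- ←essential
  m19: 1-011,10-11,1001-
  m20: 10100 ←essential
  m27: -1011,1-011,110-1
Essential: 00000, 1001-, 10100

YES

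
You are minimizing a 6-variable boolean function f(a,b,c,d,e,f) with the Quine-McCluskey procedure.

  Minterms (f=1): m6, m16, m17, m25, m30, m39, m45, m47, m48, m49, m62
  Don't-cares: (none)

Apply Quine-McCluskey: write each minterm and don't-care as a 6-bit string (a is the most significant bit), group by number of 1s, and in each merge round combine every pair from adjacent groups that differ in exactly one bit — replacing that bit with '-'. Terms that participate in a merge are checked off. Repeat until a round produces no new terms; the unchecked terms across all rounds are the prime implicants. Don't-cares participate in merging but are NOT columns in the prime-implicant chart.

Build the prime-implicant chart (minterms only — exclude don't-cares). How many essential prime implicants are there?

[col 0] 000110, 010000*, 010001*, 011001*, 011110*, 100111*, 101101*, 101111*, 110000*, 110001*, 111110*
[col 1] -10000*, -10001*, -11110, 01-001, 01000-*, 10-111, 1011-1, 11000-*
[col 2] -1000-
Prime implicants: -1000-, -11110, 000110, 01-001, 10-111, 1011-1
PI chart (minterm → PIs covering it):
  6 | 000110  (sole → essential)
  16 | -1000-  (sole → essential)
  17 | -1000-,01-001
  25 | 01-001  (sole → essential)
  30 | -11110  (sole → essential)
  39 | 10-111  (sole → essential)
  45 | 1011-1  (sole → essential)
  47 | 10-111,1011-1
  48 | -1000-  (sole → essential)
  49 | -1000-  (sole → essential)
  62 | -11110  (sole → essential)
Essential prime implicants: -1000-, -11110, 000110, 01-001, 10-111, 1011-1

6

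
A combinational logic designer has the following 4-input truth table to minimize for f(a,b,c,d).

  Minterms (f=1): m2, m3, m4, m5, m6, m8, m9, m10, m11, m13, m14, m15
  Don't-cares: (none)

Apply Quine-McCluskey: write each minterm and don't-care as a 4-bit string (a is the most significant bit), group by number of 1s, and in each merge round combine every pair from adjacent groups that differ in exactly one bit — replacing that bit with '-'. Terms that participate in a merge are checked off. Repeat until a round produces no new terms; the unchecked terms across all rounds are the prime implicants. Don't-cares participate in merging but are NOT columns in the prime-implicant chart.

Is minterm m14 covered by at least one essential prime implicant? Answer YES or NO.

NO

size-2^0 implicants → 0010(✓)  0011(✓)  0100(✓)  0101(✓)  0110(✓)  1000(✓)  1001(✓)  1010(✓)  1011(✓)  1101(✓)  1110(✓)  1111(✓)
size-2^1 implicants → -010(✓)  -011(✓)  -101  -110(✓)  0-10(✓)  001-(✓)  01-0  010-  1-01(✓)  1-10(✓)  1-11(✓)  10-0(✓)  10-1(✓)  100-(✓)  101-(✓)  11-1(✓)  111-(✓)
size-2^2 implicants → --10  -01-  1--1  1-1-  10--
Unchecked terms (primes): --10, -01-, -101, 01-0, 010-, 1--1, 1-1-, 10--
Minterm coverage:
  m2 ⊆ --10,-01-
  m3 ⊆ -01- [E]
  m4 ⊆ 01-0,010-
  m5 ⊆ -101,010-
  m6 ⊆ --10,01-0
  m8 ⊆ 10-- [E]
  m9 ⊆ 1--1,10--
  m10 ⊆ --10,-01-,1-1-,10--
  m11 ⊆ -01-,1--1,1-1-,10--
  m13 ⊆ -101,1--1
  m14 ⊆ --10,1-1-
  m15 ⊆ 1--1,1-1-
E = {-01-, 10--}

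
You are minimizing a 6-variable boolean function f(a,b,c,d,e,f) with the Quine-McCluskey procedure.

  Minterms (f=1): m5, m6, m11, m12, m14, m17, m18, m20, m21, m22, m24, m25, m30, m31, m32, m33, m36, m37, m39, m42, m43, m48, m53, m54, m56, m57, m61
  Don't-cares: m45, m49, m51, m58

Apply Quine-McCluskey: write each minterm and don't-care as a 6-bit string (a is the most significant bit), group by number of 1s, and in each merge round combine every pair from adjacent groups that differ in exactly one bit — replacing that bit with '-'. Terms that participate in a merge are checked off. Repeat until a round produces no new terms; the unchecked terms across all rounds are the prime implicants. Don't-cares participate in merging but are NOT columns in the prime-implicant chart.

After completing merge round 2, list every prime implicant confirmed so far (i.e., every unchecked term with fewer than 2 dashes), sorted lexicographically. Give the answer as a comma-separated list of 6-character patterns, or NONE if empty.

-01011, -10110, 0011-0, 010-10, 0101-0, 01010-, 01111-, 1-1010, 1001-1, 10101-, 1100-1, 1110-0

Round 0: 000101✓ 000110✓ 001011✓ 001100✓ 001110✓ 010001✓ 010010✓ 010100✓ 010101✓ 010110✓ 011000✓ 011001✓ 011110✓ 011111✓ 100000✓ 100001✓ 100100✓ 100101✓ 100111✓ 101010✓ 101011✓ 101101✓ 110000✓ 110001✓ 110011✓ 110101✓ 110110✓ 111000✓ 111001✓ 111010✓ 111101✓
Round 1: -00101✓ -01011 -10001✓ -10101✓ -10110 -11000✓ -11001✓ 0-0101✓ 0-0110✓ 0-1110✓ 00-110✓ 0011-0 01-001✓ 01-110✓ 010-01✓ 010-10 0101-0 01010- 01100-✓ 01111- 1-0000✓ 1-0001✓ 1-0101✓ 1-1010 1-1101✓ 10-101✓ 100-00✓ 100-01✓ 10000-✓ 1001-1 10010-✓ 10101- 11-000✓ 11-001✓ 11-101✓ 110-01✓ 1100-1 11000-✓ 111-01✓ 1110-0 11100-✓
Round 2: --0101 -1-001 -10-01 -1100- 0--110 1--101 1-0-01 1-000- 100-0- 11--01 11-00-
PIs = {--0101, -01011, -1-001, -10-01, -10110, -1100-, 0--110, 0011-0, 010-10, 0101-0, 01010-, 01111-, 1--101, 1-0-01, 1-000-, 1-1010, 100-0-, 1001-1, 10101-, 11--01, 11-00-, 1100-1, 1110-0}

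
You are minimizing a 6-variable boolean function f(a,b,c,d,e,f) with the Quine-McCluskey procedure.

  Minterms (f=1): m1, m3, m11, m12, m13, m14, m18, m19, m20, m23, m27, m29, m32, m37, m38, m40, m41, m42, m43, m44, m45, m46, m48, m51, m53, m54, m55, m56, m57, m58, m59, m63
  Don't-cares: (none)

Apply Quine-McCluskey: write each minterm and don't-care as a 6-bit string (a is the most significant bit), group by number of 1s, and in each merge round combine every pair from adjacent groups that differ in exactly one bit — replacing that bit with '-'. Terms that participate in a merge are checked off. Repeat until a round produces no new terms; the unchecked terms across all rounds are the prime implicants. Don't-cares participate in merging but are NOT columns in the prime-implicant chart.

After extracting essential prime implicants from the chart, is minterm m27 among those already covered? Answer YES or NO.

NO

[col 0] 000001*, 000011*, 001011*, 001100*, 001101*, 001110*, 010010*, 010011*, 010100, 010111*, 011011*, 011101*, 100000*, 100101*, 100110*, 101000*, 101001*, 101010*, 101011*, 101100*, 101101*, 101110*, 110000*, 110011*, 110101*, 110110*, 110111*, 111000*, 111001*, 111010*, 111011*, 111111*
[col 1] -01011*, -01100*, -01101*, -01110*, -10011*, -10111*, -11011*, 0-0011*, 0-1011*, 0-1101, 00-011*, 0000-1, 0011-0*, 00110-*, 01-011*, 010-11*, 01001-, 1-0000*, 1-0101, 1-0110, 1-1000*, 1-1001*, 1-1010*, 1-1011*, 10-000*, 10-101, 10-110, 101-00*, 101-01*, 101-10*, 1010-0*, 1010-1*, 10100-*, 10101-*, 1011-0*, 10110-*, 11-000*, 11-011*, 11-111*, 110-11*, 1101-1, 11011-, 111-11*, 1110-0*, 1110-1*, 11100-*, 11101-*
[col 2] --1011, -011-0, -0110-, -1-011, -10-11, 0--011, 1--000, 1-10-0*, 1-10-1*, 1-100-*, 1-101-*, 101--0, 101-0-, 1010--*, 11--11, 1110--*
[col 3] 1-10--
Prime implicants: --1011, -011-0, -0110-, -1-011, -10-11, 0--011, 0-1101, 0000-1, 01001-, 010100, 1--000, 1-0101, 1-0110, 1-10--, 10-101, 10-110, 101--0, 101-0-, 11--11, 1101-1, 11011-
PI chart (minterm → PIs covering it):
  1 | 0000-1  (sole → essential)
  3 | 0--011,0000-1
  11 | --1011,0--011
  12 | -011-0,-0110-
  13 | -0110-,0-1101
  14 | -011-0  (sole → essential)
  18 | 01001-  (sole → essential)
  19 | -1-011,-10-11,0--011,01001-
  20 | 010100  (sole → essential)
  23 | -10-11  (sole → essential)
  27 | --1011,-1-011,0--011
  29 | 0-1101  (sole → essential)
  32 | 1--000  (sole → essential)
  37 | 1-0101,10-101
  38 | 1-0110,10-110
  40 | 1--000,1-10--,101--0,101-0-
  41 | 1-10--,101-0-
  42 | 1-10--,101--0
  43 | --1011,1-10--
  44 | -011-0,-0110-,101--0,101-0-
  45 | -0110-,10-101,101-0-
  46 | -011-0,10-110,101--0
  48 | 1--000  (sole → essential)
  51 | -1-011,-10-11,11--11
  53 | 1-0101,1101-1
  54 | 1-0110,11011-
  55 | -10-11,11--11,1101-1,11011-
  56 | 1--000,1-10--
  57 | 1-10--  (sole → essential)
  58 | 1-10--  (sole → essential)
  59 | --1011,-1-011,1-10--,11--11
  63 | 11--11  (sole → essential)
Essential prime implicants: -011-0, -10-11, 0-1101, 0000-1, 01001-, 010100, 1--000, 1-10--, 11--11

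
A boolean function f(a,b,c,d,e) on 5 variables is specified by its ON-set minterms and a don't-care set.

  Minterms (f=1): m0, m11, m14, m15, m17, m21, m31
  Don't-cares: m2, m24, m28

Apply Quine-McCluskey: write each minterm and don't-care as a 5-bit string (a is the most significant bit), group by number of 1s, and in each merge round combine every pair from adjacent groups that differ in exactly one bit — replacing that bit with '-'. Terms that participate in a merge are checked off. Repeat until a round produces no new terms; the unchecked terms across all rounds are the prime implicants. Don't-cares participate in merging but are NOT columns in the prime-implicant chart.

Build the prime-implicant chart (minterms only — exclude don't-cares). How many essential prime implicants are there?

5

[col 0] 00000*, 00010*, 01011*, 01110*, 01111*, 10001*, 10101*, 11000*, 11100*, 11111*
[col 1] -1111, 000-0, 01-11, 0111-, 10-01, 11-00
Prime implicants: -1111, 000-0, 01-11, 0111-, 10-01, 11-00
PI chart (minterm → PIs covering it):
  0 | 000-0  (sole → essential)
  11 | 01-11  (sole → essential)
  14 | 0111-  (sole → essential)
  15 | -1111,01-11,0111-
  17 | 10-01  (sole → essential)
  21 | 10-01  (sole → essential)
  31 | -1111  (sole → essential)
Essential prime implicants: -1111, 000-0, 01-11, 0111-, 10-01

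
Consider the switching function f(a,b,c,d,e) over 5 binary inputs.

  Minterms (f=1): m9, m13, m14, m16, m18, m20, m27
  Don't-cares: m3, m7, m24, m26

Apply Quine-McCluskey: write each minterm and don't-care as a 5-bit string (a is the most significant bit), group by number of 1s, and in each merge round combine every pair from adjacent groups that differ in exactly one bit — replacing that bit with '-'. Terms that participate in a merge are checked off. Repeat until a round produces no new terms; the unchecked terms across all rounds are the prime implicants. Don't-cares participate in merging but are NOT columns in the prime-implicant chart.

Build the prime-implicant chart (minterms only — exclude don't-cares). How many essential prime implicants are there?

5

size-2^0 implicants → 00011(✓)  00111(✓)  01001(✓)  01101(✓)  01110  10000(✓)  10010(✓)  10100(✓)  11000(✓)  11010(✓)  11011(✓)
size-2^1 implicants → 00-11  01-01  1-000(✓)  1-010(✓)  10-00  100-0(✓)  110-0(✓)  1101-
size-2^2 implicants → 1-0-0
Unchecked terms (primes): 00-11, 01-01, 01110, 1-0-0, 10-00, 1101-
Minterm coverage:
  m9 ⊆ 01-01 [E]
  m13 ⊆ 01-01 [E]
  m14 ⊆ 01110 [E]
  m16 ⊆ 1-0-0,10-00
  m18 ⊆ 1-0-0 [E]
  m20 ⊆ 10-00 [E]
  m27 ⊆ 1101- [E]
E = {01-01, 01110, 1-0-0, 10-00, 1101-}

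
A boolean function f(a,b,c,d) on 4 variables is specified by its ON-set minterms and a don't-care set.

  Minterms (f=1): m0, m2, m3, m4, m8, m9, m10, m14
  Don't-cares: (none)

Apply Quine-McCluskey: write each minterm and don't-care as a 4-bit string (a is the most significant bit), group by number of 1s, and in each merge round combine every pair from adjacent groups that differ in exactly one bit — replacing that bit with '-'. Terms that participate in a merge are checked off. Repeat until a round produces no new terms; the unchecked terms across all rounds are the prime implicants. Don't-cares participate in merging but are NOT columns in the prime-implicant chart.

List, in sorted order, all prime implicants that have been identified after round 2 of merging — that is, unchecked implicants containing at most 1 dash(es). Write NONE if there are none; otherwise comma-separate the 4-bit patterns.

Round 0: 0000✓ 0010✓ 0011✓ 0100✓ 1000✓ 1001✓ 1010✓ 1110✓
Round 1: -000✓ -010✓ 0-00 00-0✓ 001- 1-10 10-0✓ 100-
Round 2: -0-0
PIs = {-0-0, 0-00, 001-, 1-10, 100-}

0-00, 001-, 1-10, 100-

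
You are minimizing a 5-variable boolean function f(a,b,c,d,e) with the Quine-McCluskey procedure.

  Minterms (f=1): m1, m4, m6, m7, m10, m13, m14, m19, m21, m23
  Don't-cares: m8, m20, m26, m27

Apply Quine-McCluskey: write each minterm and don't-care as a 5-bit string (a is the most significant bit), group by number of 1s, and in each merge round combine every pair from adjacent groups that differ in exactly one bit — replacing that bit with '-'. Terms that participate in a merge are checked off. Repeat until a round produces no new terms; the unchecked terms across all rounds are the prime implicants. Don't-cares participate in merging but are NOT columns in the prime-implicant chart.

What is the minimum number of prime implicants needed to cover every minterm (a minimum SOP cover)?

Round 0: 00001 00100✓ 00110✓ 00111✓ 01000✓ 01010✓ 01101 01110✓ 10011✓ 10100✓ 10101✓ 10111✓ 11010✓ 11011✓
Round 1: -0100 -0111 -1010 0-110 001-0 0011- 01-10 010-0 1-011 10-11 101-1 1010- 1101-
PIs = {-0100, -0111, -1010, 0-110, 00001, 001-0, 0011-, 01-10, 010-0, 01101, 1-011, 10-11, 101-1, 1010-, 1101-}
Coverage chart:
  m1: 00001 ←essential
  m4: -0100,001-0
  m6: 0-110,001-0,0011-
  m7: -0111,0011-
  m10: -1010,01-10,010-0
  m13: 01101 ←essential
  m14: 0-110,01-10
  m19: 1-011,10-11
  m21: 101-1,1010-
  m23: -0111,10-11,101-1
Essential: 00001, 01101
Petrick residual → -0100, 0011-, 01-10, 1-011, 101-1
Min cover (7 terms): b'cd'e' + a'b'c'd'e + a'b'cd + a'bde' + a'bcd'e + ac'de + ab'ce

7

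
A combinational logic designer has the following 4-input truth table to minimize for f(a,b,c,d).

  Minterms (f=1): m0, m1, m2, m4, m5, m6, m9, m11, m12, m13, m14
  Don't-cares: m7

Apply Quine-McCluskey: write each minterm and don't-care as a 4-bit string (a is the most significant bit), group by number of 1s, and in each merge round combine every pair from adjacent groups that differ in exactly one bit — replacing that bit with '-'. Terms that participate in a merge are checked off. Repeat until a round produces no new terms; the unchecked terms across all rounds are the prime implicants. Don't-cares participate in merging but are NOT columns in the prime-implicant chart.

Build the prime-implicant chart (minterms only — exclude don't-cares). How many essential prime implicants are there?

3

Round 0: 0000✓ 0001✓ 0010✓ 0100✓ 0101✓ 0110✓ 0111✓ 1001✓ 1011✓ 1100✓ 1101✓ 1110✓
Round 1: -001✓ -100✓ -101✓ -110✓ 0-00✓ 0-01✓ 0-10✓ 00-0✓ 000-✓ 01-0✓ 01-1✓ 010-✓ 011-✓ 1-01✓ 10-1 11-0✓ 110-✓
Round 2: --01 -1-0 -10- 0--0 0-0- 01--
PIs = {--01, -1-0, -10-, 0--0, 0-0-, 01--, 10-1}
Coverage chart:
  m0: 0--0,0-0-
  m1: --01,0-0-
  m2: 0--0 ←essential
  m4: -1-0,-10-,0--0,0-0-,01--
  m5: --01,-10-,0-0-,01--
  m6: -1-0,0--0,01--
  m9: --01,10-1
  m11: 10-1 ←essential
  m12: -1-0,-10-
  m13: --01,-10-
  m14: -1-0 ←essential
Essential: -1-0, 0--0, 10-1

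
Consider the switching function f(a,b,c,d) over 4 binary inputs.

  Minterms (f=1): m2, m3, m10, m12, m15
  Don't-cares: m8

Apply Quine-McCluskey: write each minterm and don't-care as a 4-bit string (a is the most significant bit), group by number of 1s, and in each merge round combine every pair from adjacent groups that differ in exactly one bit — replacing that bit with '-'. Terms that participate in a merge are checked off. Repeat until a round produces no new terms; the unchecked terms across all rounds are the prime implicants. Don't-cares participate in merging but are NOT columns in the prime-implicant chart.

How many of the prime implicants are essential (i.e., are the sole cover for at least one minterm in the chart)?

3

size-2^0 implicants → 0010(✓)  0011(✓)  1000(✓)  1010(✓)  1100(✓)  1111
size-2^1 implicants → -010  001-  1-00  10-0
Unchecked terms (primes): -010, 001-, 1-00, 10-0, 1111
Minterm coverage:
  m2 ⊆ -010,001-
  m3 ⊆ 001- [E]
  m10 ⊆ -010,10-0
  m12 ⊆ 1-00 [E]
  m15 ⊆ 1111 [E]
E = {001-, 1-00, 1111}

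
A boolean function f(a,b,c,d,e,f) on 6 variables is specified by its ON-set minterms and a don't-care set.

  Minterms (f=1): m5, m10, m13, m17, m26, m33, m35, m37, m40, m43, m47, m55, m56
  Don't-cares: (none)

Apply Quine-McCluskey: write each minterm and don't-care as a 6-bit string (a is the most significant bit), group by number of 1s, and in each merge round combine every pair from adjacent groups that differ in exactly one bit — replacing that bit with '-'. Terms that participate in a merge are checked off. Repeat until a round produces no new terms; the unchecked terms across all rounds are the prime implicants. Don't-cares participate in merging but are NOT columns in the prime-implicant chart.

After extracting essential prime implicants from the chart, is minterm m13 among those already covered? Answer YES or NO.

Round 0: 000101✓ 001010✓ 001101✓ 010001 011010✓ 100001✓ 100011✓ 100101✓ 101000✓ 101011✓ 101111✓ 110111 111000✓
Round 1: -00101 0-1010 00-101 1-1000 10-011 100-01 1000-1 101-11
PIs = {-00101, 0-1010, 00-101, 010001, 1-1000, 10-011, 100-01, 1000-1, 101-11, 110111}
Coverage chart:
  m5: -00101,00-101
  m10: 0-1010 ←essential
  m13: 00-101 ←essential
  m17: 010001 ←essential
  m26: 0-1010 ←essential
  m33: 100-01,1000-1
  m35: 10-011,1000-1
  m37: -00101,100-01
  m40: 1-1000 ←essential
  m43: 10-011,101-11
  m47: 101-11 ←essential
  m55: 110111 ←essential
  m56: 1-1000 ←essential
Essential: 0-1010, 00-101, 010001, 1-1000, 101-11, 110111

YES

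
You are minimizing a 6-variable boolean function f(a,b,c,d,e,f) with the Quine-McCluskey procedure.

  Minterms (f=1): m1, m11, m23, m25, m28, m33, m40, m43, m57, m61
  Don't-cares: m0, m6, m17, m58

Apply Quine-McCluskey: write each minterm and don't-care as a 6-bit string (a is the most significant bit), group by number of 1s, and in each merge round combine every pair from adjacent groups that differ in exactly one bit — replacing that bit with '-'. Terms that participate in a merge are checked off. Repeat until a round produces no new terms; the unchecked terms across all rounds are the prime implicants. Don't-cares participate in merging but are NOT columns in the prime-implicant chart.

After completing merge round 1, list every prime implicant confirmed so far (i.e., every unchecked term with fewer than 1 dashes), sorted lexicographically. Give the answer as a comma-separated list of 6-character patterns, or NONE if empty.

[col 0] 000000*, 000001*, 000110, 001011*, 010001*, 010111, 011001*, 011100, 100001*, 101000, 101011*, 111001*, 111010, 111101*
[col 1] -00001, -01011, -11001, 0-0001, 00000-, 01-001, 111-01
Prime implicants: -00001, -01011, -11001, 0-0001, 00000-, 000110, 01-001, 010111, 011100, 101000, 111-01, 111010

000110, 010111, 011100, 101000, 111010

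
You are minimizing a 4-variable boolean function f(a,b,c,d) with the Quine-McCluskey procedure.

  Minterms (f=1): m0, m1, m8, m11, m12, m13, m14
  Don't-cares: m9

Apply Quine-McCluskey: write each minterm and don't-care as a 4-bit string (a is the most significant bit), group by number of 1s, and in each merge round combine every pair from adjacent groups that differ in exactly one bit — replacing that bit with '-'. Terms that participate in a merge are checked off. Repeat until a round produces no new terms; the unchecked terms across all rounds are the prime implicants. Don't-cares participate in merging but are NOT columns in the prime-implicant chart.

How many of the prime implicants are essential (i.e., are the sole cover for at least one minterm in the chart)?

4

Round 0: 0000✓ 0001✓ 1000✓ 1001✓ 1011✓ 1100✓ 1101✓ 1110✓
Round 1: -000✓ -001✓ 000-✓ 1-00✓ 1-01✓ 10-1 100-✓ 11-0 110-✓
Round 2: -00- 1-0-
PIs = {-00-, 1-0-, 10-1, 11-0}
Coverage chart:
  m0: -00- ←essential
  m1: -00- ←essential
  m8: -00-,1-0-
  m11: 10-1 ←essential
  m12: 1-0-,11-0
  m13: 1-0- ←essential
  m14: 11-0 ←essential
Essential: -00-, 1-0-, 10-1, 11-0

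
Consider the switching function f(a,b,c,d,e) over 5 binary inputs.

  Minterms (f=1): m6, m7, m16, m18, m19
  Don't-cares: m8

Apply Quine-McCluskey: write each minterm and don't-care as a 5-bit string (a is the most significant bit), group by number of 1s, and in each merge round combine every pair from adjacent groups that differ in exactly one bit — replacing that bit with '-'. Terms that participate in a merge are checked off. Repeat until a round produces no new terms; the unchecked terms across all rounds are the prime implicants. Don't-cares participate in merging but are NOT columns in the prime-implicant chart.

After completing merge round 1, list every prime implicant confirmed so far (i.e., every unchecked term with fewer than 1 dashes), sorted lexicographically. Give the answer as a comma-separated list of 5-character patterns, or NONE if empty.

Round 0: 00110✓ 00111✓ 01000 10000✓ 10010✓ 10011✓
Round 1: 0011- 100-0 1001-
PIs = {0011-, 01000, 100-0, 1001-}

01000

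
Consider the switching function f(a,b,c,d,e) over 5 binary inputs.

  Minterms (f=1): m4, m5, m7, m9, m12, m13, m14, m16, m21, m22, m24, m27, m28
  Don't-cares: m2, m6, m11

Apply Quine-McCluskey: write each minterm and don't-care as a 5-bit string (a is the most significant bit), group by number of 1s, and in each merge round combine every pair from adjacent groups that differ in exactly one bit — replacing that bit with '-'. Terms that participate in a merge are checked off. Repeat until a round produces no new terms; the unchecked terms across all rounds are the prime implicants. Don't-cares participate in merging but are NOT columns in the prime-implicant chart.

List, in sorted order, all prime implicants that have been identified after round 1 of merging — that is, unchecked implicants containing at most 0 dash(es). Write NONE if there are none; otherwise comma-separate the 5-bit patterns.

size-2^0 implicants → 00010(✓)  00100(✓)  00101(✓)  00110(✓)  00111(✓)  01001(✓)  01011(✓)  01100(✓)  01101(✓)  01110(✓)  10000(✓)  10101(✓)  10110(✓)  11000(✓)  11011(✓)  11100(✓)
size-2^1 implicants → -0101  -0110  -1011  -1100  0-100(✓)  0-101(✓)  0-110(✓)  00-10  001-0(✓)  001-1(✓)  0010-(✓)  0011-(✓)  01-01  010-1  011-0(✓)  0110-(✓)  1-000  11-00
size-2^2 implicants → 0-1-0  0-10-  001--
Unchecked terms (primes): -0101, -0110, -1011, -1100, 0-1-0, 0-10-, 00-10, 001--, 01-01, 010-1, 1-000, 11-00

NONE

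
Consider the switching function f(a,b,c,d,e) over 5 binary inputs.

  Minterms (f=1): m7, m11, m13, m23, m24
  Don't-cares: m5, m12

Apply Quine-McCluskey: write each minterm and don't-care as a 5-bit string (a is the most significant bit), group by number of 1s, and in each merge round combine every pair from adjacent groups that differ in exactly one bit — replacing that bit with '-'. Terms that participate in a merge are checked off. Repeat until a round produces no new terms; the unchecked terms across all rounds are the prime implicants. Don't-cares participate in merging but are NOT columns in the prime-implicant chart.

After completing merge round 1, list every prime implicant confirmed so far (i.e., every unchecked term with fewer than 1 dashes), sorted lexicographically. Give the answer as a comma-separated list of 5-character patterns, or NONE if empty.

size-2^0 implicants → 00101(✓)  00111(✓)  01011  01100(✓)  01101(✓)  10111(✓)  11000
size-2^1 implicants → -0111  0-101  001-1  0110-
Unchecked terms (primes): -0111, 0-101, 001-1, 01011, 0110-, 11000

01011, 11000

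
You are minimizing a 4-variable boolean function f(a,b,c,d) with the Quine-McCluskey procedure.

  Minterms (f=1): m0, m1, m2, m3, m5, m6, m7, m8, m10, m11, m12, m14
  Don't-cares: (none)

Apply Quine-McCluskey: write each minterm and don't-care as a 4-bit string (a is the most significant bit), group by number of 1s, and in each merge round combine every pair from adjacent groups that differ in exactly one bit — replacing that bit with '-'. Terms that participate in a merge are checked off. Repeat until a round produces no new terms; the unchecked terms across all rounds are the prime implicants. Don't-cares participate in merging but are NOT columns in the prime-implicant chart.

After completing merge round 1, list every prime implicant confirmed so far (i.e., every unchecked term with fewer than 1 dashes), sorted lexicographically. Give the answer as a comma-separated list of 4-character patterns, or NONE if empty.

[col 0] 0000*, 0001*, 0010*, 0011*, 0101*, 0110*, 0111*, 1000*, 1010*, 1011*, 1100*, 1110*
[col 1] -000*, -010*, -011*, -110*, 0-01*, 0-10*, 0-11*, 00-0*, 00-1*, 000-*, 001-*, 01-1*, 011-*, 1-00*, 1-10*, 10-0*, 101-*, 11-0*
[col 2] --10, -0-0, -01-, 0--1, 0-1-, 00--, 1--0
Prime implicants: --10, -0-0, -01-, 0--1, 0-1-, 00--, 1--0

NONE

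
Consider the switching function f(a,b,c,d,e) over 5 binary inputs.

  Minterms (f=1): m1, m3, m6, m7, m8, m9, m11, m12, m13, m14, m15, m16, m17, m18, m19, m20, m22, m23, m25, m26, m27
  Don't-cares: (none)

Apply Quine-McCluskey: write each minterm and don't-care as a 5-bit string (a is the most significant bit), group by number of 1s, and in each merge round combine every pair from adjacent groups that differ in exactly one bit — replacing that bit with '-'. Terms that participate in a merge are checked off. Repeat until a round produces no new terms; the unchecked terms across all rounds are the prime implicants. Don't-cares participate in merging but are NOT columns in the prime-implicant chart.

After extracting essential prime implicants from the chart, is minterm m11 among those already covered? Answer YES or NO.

[col 0] 00001*, 00011*, 00110*, 00111*, 01000*, 01001*, 01011*, 01100*, 01101*, 01110*, 01111*, 10000*, 10001*, 10010*, 10011*, 10100*, 10110*, 10111*, 11001*, 11010*, 11011*
[col 1] -0001*, -0011*, -0110*, -0111*, -1001*, -1011*, 0-001*, 0-011*, 0-110*, 0-111*, 00-11*, 000-1*, 0011-*, 01-00*, 01-01*, 01-11*, 010-1*, 0100-*, 011-0*, 011-1*, 0110-*, 0111-*, 1-001*, 1-010*, 1-011*, 10-00*, 10-10*, 10-11*, 100-0*, 100-1*, 1000-*, 1001-*, 101-0*, 1011-*, 110-1*, 1101-*
[col 2] --001*, --011*, -0-11, -00-1*, -011-, -10-1*, 0--11, 0-0-1*, 0-11-, 01--1, 01-0-, 011--, 1-0-1*, 1-01-, 10--0, 10-1-, 100--
[col 3] --0-1
Prime implicants: --0-1, -0-11, -011-, 0--11, 0-11-, 01--1, 01-0-, 011--, 1-01-, 10--0, 10-1-, 100--
PI chart (minterm → PIs covering it):
  1 | --0-1  (sole → essential)
  3 | --0-1,-0-11,0--11
  6 | -011-,0-11-
  7 | -0-11,-011-,0--11,0-11-
  8 | 01-0-  (sole → essential)
  9 | --0-1,01--1,01-0-
  11 | --0-1,0--11,01--1
  12 | 01-0-,011--
  13 | 01--1,01-0-,011--
  14 | 0-11-,011--
  15 | 0--11,0-11-,01--1,011--
  16 | 10--0,100--
  17 | --0-1,100--
  18 | 1-01-,10--0,10-1-,100--
  19 | --0-1,-0-11,1-01-,10-1-,100--
  20 | 10--0  (sole → essential)
  22 | -011-,10--0,10-1-
  23 | -0-11,-011-,10-1-
  25 | --0-1  (sole → essential)
  26 | 1-01-  (sole → essential)
  27 | --0-1,1-01-
Essential prime implicants: --0-1, 01-0-, 1-01-, 10--0

YES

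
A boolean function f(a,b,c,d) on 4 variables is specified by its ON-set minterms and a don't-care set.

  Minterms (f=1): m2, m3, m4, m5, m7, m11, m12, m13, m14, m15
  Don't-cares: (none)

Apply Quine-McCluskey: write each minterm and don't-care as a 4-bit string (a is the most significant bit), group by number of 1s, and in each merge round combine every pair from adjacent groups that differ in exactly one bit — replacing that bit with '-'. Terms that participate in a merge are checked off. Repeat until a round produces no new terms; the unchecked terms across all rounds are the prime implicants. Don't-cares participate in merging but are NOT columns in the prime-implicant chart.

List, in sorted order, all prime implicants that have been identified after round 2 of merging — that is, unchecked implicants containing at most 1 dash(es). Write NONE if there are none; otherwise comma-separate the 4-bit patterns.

001-

Round 0: 0010✓ 0011✓ 0100✓ 0101✓ 0111✓ 1011✓ 1100✓ 1101✓ 1110✓ 1111✓
Round 1: -011✓ -100✓ -101✓ -111✓ 0-11✓ 001- 01-1✓ 010-✓ 1-11✓ 11-0✓ 11-1✓ 110-✓ 111-✓
Round 2: --11 -1-1 -10- 11--
PIs = {--11, -1-1, -10-, 001-, 11--}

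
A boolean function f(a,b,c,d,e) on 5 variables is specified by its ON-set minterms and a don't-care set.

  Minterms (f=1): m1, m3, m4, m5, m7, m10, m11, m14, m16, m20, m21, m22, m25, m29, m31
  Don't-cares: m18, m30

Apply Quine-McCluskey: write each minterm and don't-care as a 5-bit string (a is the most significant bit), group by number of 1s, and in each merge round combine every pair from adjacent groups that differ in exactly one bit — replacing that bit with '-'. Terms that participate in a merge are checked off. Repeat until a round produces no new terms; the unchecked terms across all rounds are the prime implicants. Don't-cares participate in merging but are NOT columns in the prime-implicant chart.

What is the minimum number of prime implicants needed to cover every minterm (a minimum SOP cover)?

7

Round 0: 00001✓ 00011✓ 00100✓ 00101✓ 00111✓ 01010✓ 01011✓ 01110✓ 10000✓ 10010✓ 10100✓ 10101✓ 10110✓ 11001✓ 11101✓ 11110✓ 11111✓
Round 1: -0100✓ -0101✓ -1110 0-011 00-01✓ 00-11✓ 000-1✓ 001-1✓ 0010-✓ 01-10 0101- 1-101 1-110 10-00✓ 10-10✓ 100-0✓ 101-0✓ 1010-✓ 11-01 111-1 1111-
Round 2: -010- 00--1 10--0
PIs = {-010-, -1110, 0-011, 00--1, 01-10, 0101-, 1-101, 1-110, 10--0, 11-01, 111-1, 1111-}
Coverage chart:
  m1: 00--1 ←essential
  m3: 0-011,00--1
  m4: -010- ←essential
  m5: -010-,00--1
  m7: 00--1 ←essential
  m10: 01-10,0101-
  m11: 0-011,0101-
  m14: -1110,01-10
  m16: 10--0 ←essential
  m20: -010-,10--0
  m21: -010-,1-101
  m22: 1-110,10--0
  m25: 11-01 ←essential
  m29: 1-101,11-01,111-1
  m31: 111-1,1111-
Essential: -010-, 00--1, 10--0, 11-01
Petrick residual → -1110, 0101-, 111-1
Min cover (7 terms): b'cd' + bcde' + a'b'e + a'bc'd + ab'e' + abd'e + abce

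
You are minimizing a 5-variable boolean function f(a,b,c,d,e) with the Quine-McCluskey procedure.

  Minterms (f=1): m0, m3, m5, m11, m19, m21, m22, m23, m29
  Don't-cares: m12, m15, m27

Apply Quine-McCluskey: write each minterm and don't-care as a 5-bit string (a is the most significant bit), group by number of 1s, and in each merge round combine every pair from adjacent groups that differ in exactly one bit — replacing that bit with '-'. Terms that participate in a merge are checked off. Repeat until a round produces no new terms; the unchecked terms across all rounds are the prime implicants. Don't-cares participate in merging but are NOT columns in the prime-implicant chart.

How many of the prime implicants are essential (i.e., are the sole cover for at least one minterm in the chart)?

5

Round 0: 00000 00011✓ 00101✓ 01011✓ 01100 01111✓ 10011✓ 10101✓ 10110✓ 10111✓ 11011✓ 11101✓
Round 1: -0011✓ -0101 -1011✓ 0-011✓ 01-11 1-011✓ 1-101 10-11 101-1 1011-
Round 2: --011
PIs = {--011, -0101, 00000, 01-11, 01100, 1-101, 10-11, 101-1, 1011-}
Coverage chart:
  m0: 00000 ←essential
  m3: --011 ←essential
  m5: -0101 ←essential
  m11: --011,01-11
  m19: --011,10-11
  m21: -0101,1-101,101-1
  m22: 1011- ←essential
  m23: 10-11,101-1,1011-
  m29: 1-101 ←essential
Essential: --011, -0101, 00000, 1-101, 1011-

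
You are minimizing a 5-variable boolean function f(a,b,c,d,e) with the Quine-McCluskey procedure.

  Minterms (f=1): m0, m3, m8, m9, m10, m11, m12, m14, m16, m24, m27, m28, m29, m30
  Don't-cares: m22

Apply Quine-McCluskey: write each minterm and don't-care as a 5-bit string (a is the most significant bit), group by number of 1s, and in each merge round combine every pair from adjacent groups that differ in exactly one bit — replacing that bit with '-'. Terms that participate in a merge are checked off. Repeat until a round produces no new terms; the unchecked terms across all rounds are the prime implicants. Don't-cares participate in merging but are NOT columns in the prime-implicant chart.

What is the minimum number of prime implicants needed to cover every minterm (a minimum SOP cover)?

size-2^0 implicants → 00000(✓)  00011(✓)  01000(✓)  01001(✓)  01010(✓)  01011(✓)  01100(✓)  01110(✓)  10000(✓)  10110(✓)  11000(✓)  11011(✓)  11100(✓)  11101(✓)  11110(✓)
size-2^1 implicants → -0000(✓)  -1000(✓)  -1011  -1100(✓)  -1110(✓)  0-000(✓)  0-011  01-00(✓)  01-10(✓)  010-0(✓)  010-1(✓)  0100-(✓)  0101-(✓)  011-0(✓)  1-000(✓)  1-110  11-00(✓)  111-0(✓)  1110-
size-2^2 implicants → --000  -1-00  -11-0  01--0  010--
Unchecked terms (primes): --000, -1-00, -1011, -11-0, 0-011, 01--0, 010--, 1-110, 1110-
Minterm coverage:
  m0 ⊆ --000 [E]
  m3 ⊆ 0-011 [E]
  m8 ⊆ --000,-1-00,01--0,010--
  m9 ⊆ 010-- [E]
  m10 ⊆ 01--0,010--
  m11 ⊆ -1011,0-011,010--
  m12 ⊆ -1-00,-11-0,01--0
  m14 ⊆ -11-0,01--0
  m16 ⊆ --000 [E]
  m24 ⊆ --000,-1-00
  m27 ⊆ -1011 [E]
  m28 ⊆ -1-00,-11-0,1110-
  m29 ⊆ 1110- [E]
  m30 ⊆ -11-0,1-110
E = {--000, -1011, 0-011, 010--, 1110-}
Petrick residual → -11-0
Cover = c'd'e' + bc'de + bce' + a'c'de + a'bc' + abcd'  |cover|=6

6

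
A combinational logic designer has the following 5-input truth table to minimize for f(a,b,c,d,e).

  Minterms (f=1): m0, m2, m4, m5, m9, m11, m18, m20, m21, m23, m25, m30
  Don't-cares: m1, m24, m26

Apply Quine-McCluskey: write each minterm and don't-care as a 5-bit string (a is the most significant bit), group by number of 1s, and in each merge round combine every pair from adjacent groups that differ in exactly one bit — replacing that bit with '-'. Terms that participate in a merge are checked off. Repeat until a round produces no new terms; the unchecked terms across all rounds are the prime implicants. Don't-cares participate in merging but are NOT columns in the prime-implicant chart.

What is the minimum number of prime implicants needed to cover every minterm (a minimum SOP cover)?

7

[col 0] 00000*, 00001*, 00010*, 00100*, 00101*, 01001*, 01011*, 10010*, 10100*, 10101*, 10111*, 11000*, 11001*, 11010*, 11110*
[col 1] -0010, -0100*, -0101*, -1001, 0-001, 00-00*, 00-01*, 000-0, 0000-*, 0010-*, 010-1, 1-010, 101-1, 1010-*, 11-10, 110-0, 1100-
[col 2] -010-, 00-0-
Prime implicants: -0010, -010-, -1001, 0-001, 00-0-, 000-0, 010-1, 1-010, 101-1, 11-10, 110-0, 1100-
PI chart (minterm → PIs covering it):
  0 | 00-0-,000-0
  2 | -0010,000-0
  4 | -010-,00-0-
  5 | -010-,00-0-
  9 | -1001,0-001,010-1
  11 | 010-1  (sole → essential)
  18 | -0010,1-010
  20 | -010-  (sole → essential)
  21 | -010-,101-1
  23 | 101-1  (sole → essential)
  25 | -1001,1100-
  30 | 11-10  (sole → essential)
Essential prime implicants: -010-, 010-1, 101-1, 11-10
Petrick residual → -0010, -1001, 00-0-
Minimum SOP uses 7 PIs: b'c'de' + b'cd' + bc'd'e + a'b'd' + a'bc'e + ab'ce + abde'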